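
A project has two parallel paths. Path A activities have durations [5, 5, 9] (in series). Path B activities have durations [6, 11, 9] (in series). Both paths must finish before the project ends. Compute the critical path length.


Path A total = 5 + 5 + 9 = 19
Path B total = 6 + 11 + 9 = 26
Critical path = longest path = max(19, 26) = 26

26


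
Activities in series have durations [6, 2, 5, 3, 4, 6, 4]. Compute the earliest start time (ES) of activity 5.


Activity 5 starts after activities 1 through 4 complete.
Predecessor durations: [6, 2, 5, 3]
ES = 6 + 2 + 5 + 3 = 16

16


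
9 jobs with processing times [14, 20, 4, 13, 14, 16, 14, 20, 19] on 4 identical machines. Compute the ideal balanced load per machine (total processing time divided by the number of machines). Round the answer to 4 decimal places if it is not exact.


Total processing time = 14 + 20 + 4 + 13 + 14 + 16 + 14 + 20 + 19 = 134
Number of machines = 4
Ideal balanced load = 134 / 4 = 33.5

33.5


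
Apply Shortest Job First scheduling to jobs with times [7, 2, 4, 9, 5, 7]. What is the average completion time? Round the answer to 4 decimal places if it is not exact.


SJF order (ascending): [2, 4, 5, 7, 7, 9]
Completion times:
  Job 1: burst=2, C=2
  Job 2: burst=4, C=6
  Job 3: burst=5, C=11
  Job 4: burst=7, C=18
  Job 5: burst=7, C=25
  Job 6: burst=9, C=34
Average completion = 96/6 = 16.0

16.0


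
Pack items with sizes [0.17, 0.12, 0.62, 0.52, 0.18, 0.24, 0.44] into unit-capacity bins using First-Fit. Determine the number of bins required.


Place items sequentially using First-Fit:
  Item 0.17 -> new Bin 1
  Item 0.12 -> Bin 1 (now 0.29)
  Item 0.62 -> Bin 1 (now 0.91)
  Item 0.52 -> new Bin 2
  Item 0.18 -> Bin 2 (now 0.7)
  Item 0.24 -> Bin 2 (now 0.94)
  Item 0.44 -> new Bin 3
Total bins used = 3

3


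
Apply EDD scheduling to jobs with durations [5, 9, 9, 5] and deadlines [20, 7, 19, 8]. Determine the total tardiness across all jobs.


Sort by due date (EDD order): [(9, 7), (5, 8), (9, 19), (5, 20)]
Compute completion times and tardiness:
  Job 1: p=9, d=7, C=9, tardiness=max(0,9-7)=2
  Job 2: p=5, d=8, C=14, tardiness=max(0,14-8)=6
  Job 3: p=9, d=19, C=23, tardiness=max(0,23-19)=4
  Job 4: p=5, d=20, C=28, tardiness=max(0,28-20)=8
Total tardiness = 20

20


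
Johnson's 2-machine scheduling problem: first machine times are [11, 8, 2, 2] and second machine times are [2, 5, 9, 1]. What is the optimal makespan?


Apply Johnson's rule:
  Group 1 (a <= b): [(3, 2, 9)]
  Group 2 (a > b): [(2, 8, 5), (1, 11, 2), (4, 2, 1)]
Optimal job order: [3, 2, 1, 4]
Schedule:
  Job 3: M1 done at 2, M2 done at 11
  Job 2: M1 done at 10, M2 done at 16
  Job 1: M1 done at 21, M2 done at 23
  Job 4: M1 done at 23, M2 done at 24
Makespan = 24

24


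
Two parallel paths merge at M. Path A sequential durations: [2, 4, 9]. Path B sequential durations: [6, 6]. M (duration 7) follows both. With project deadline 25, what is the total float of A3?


Forward pass: ES(A3) = sum of predecessors on chain A = 6
EF = ES + duration = 6 + 9 = 15
Backward pass: LF(M) = deadline = 25; LS(M) = 25 - 7 = 18
LF(A3) = LS(M) - sum(successors on chain A) = 18 - 0 = 18
LS = LF - duration = 18 - 9 = 9
Total float = LS - ES = 9 - 6 = 3

3


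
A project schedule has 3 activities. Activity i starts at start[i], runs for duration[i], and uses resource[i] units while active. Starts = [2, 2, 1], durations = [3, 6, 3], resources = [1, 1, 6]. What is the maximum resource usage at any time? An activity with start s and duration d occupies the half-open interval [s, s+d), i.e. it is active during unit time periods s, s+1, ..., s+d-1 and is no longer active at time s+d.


Each activity i is active on [start_i, start_i + duration_i).
Compute total resource usage per time slot:
  t=0: active resources = [], total = 0
  t=1: active resources = [6], total = 6
  t=2: active resources = [1, 1, 6], total = 8
  t=3: active resources = [1, 1, 6], total = 8
  t=4: active resources = [1, 1], total = 2
  t=5: active resources = [1], total = 1
  t=6: active resources = [1], total = 1
  t=7: active resources = [1], total = 1
Peak resource demand = 8

8


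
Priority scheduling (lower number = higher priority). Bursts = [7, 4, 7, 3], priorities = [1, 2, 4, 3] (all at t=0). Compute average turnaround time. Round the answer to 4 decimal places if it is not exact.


Sort by priority (ascending = highest first):
Order: [(1, 7), (2, 4), (3, 3), (4, 7)]
Completion times:
  Priority 1, burst=7, C=7
  Priority 2, burst=4, C=11
  Priority 3, burst=3, C=14
  Priority 4, burst=7, C=21
Average turnaround = 53/4 = 13.25

13.25


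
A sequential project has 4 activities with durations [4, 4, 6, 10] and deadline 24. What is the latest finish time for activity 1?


LF(activity 1) = deadline - sum of successor durations
Successors: activities 2 through 4 with durations [4, 6, 10]
Sum of successor durations = 20
LF = 24 - 20 = 4

4


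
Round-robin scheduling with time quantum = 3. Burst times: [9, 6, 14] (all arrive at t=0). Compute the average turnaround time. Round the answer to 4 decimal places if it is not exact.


Time quantum = 3
Execution trace:
  J1 runs 3 units, time = 3
  J2 runs 3 units, time = 6
  J3 runs 3 units, time = 9
  J1 runs 3 units, time = 12
  J2 runs 3 units, time = 15
  J3 runs 3 units, time = 18
  J1 runs 3 units, time = 21
  J3 runs 3 units, time = 24
  J3 runs 3 units, time = 27
  J3 runs 2 units, time = 29
Finish times: [21, 15, 29]
Average turnaround = 65/3 = 21.6667

21.6667


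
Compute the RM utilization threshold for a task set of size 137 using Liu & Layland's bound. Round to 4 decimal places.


Compute 2^(1/137) = 1.0050722892
Subtract 1: 1.0050722892 - 1 = 0.0050722892
Multiply by n: 137 * 0.0050722892 = 0.6949036204
Round to 4 dp: 0.6949

0.6949


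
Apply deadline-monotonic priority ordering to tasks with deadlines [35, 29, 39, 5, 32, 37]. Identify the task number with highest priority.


Sort tasks by relative deadline (ascending):
  Task 4: deadline = 5
  Task 2: deadline = 29
  Task 5: deadline = 32
  Task 1: deadline = 35
  Task 6: deadline = 37
  Task 3: deadline = 39
Priority order (highest first): [4, 2, 5, 1, 6, 3]
Highest priority task = 4

4


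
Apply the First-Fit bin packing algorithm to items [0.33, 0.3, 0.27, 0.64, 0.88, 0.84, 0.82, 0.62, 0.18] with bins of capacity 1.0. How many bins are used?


Place items sequentially using First-Fit:
  Item 0.33 -> new Bin 1
  Item 0.3 -> Bin 1 (now 0.63)
  Item 0.27 -> Bin 1 (now 0.9)
  Item 0.64 -> new Bin 2
  Item 0.88 -> new Bin 3
  Item 0.84 -> new Bin 4
  Item 0.82 -> new Bin 5
  Item 0.62 -> new Bin 6
  Item 0.18 -> Bin 2 (now 0.82)
Total bins used = 6

6


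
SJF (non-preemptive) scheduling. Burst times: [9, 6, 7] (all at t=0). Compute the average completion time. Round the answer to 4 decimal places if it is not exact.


SJF order (ascending): [6, 7, 9]
Completion times:
  Job 1: burst=6, C=6
  Job 2: burst=7, C=13
  Job 3: burst=9, C=22
Average completion = 41/3 = 13.6667

13.6667


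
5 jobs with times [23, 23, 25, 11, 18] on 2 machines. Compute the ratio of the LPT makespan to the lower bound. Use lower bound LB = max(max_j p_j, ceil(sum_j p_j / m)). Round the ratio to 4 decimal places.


LPT order: [25, 23, 23, 18, 11]
Machine loads after assignment: [54, 46]
LPT makespan = 54
Lower bound = max(max_job, ceil(total/2)) = max(25, 50) = 50
Ratio = 54 / 50 = 1.08

1.08


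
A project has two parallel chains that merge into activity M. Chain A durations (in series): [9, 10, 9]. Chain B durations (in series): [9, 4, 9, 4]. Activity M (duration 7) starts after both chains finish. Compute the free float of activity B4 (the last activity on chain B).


ES(B4) = sum of predecessors on chain B = 22
EF(B4) = ES + duration = 22 + 4 = 26
Successor of B4 is M. ES(M) = max(sum(A), sum(B)) = max(28, 26) = 28
Free float = ES(successor) - EF(current) = 28 - 26 = 2

2


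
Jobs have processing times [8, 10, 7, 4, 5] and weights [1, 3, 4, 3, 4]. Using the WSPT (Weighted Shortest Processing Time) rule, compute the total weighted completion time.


Compute p/w ratios and sort ascending (WSPT): [(5, 4), (4, 3), (7, 4), (10, 3), (8, 1)]
Compute weighted completion times:
  Job (p=5,w=4): C=5, w*C=4*5=20
  Job (p=4,w=3): C=9, w*C=3*9=27
  Job (p=7,w=4): C=16, w*C=4*16=64
  Job (p=10,w=3): C=26, w*C=3*26=78
  Job (p=8,w=1): C=34, w*C=1*34=34
Total weighted completion time = 223

223


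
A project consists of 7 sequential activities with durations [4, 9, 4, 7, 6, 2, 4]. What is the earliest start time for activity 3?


Activity 3 starts after activities 1 through 2 complete.
Predecessor durations: [4, 9]
ES = 4 + 9 = 13

13


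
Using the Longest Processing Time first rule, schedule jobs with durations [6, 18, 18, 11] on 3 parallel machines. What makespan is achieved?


Sort jobs in decreasing order (LPT): [18, 18, 11, 6]
Assign each job to the least loaded machine:
  Machine 1: jobs [18], load = 18
  Machine 2: jobs [18], load = 18
  Machine 3: jobs [11, 6], load = 17
Makespan = max load = 18

18


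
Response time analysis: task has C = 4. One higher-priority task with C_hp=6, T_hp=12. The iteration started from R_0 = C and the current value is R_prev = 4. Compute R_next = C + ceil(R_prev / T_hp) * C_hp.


R_next = C + ceil(R_prev / T_hp) * C_hp
ceil(4 / 12) = ceil(0.3333) = 1
Interference = 1 * 6 = 6
R_next = 4 + 6 = 10

10


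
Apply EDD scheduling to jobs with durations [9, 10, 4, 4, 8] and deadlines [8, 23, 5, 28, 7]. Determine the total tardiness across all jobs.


Sort by due date (EDD order): [(4, 5), (8, 7), (9, 8), (10, 23), (4, 28)]
Compute completion times and tardiness:
  Job 1: p=4, d=5, C=4, tardiness=max(0,4-5)=0
  Job 2: p=8, d=7, C=12, tardiness=max(0,12-7)=5
  Job 3: p=9, d=8, C=21, tardiness=max(0,21-8)=13
  Job 4: p=10, d=23, C=31, tardiness=max(0,31-23)=8
  Job 5: p=4, d=28, C=35, tardiness=max(0,35-28)=7
Total tardiness = 33

33


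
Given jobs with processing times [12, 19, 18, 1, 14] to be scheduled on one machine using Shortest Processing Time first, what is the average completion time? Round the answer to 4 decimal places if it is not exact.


Sort jobs by processing time (SPT order): [1, 12, 14, 18, 19]
Compute completion times sequentially:
  Job 1: processing = 1, completes at 1
  Job 2: processing = 12, completes at 13
  Job 3: processing = 14, completes at 27
  Job 4: processing = 18, completes at 45
  Job 5: processing = 19, completes at 64
Sum of completion times = 150
Average completion time = 150/5 = 30.0

30.0


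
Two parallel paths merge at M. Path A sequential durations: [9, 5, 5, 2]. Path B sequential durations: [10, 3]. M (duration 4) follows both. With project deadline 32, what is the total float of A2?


Forward pass: ES(A2) = sum of predecessors on chain A = 9
EF = ES + duration = 9 + 5 = 14
Backward pass: LF(M) = deadline = 32; LS(M) = 32 - 4 = 28
LF(A2) = LS(M) - sum(successors on chain A) = 28 - 7 = 21
LS = LF - duration = 21 - 5 = 16
Total float = LS - ES = 16 - 9 = 7

7


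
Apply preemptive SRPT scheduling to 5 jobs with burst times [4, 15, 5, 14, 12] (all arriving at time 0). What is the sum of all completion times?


Since all jobs arrive at t=0, SRPT equals SPT ordering.
SPT order: [4, 5, 12, 14, 15]
Completion times:
  Job 1: p=4, C=4
  Job 2: p=5, C=9
  Job 3: p=12, C=21
  Job 4: p=14, C=35
  Job 5: p=15, C=50
Total completion time = 4 + 9 + 21 + 35 + 50 = 119

119


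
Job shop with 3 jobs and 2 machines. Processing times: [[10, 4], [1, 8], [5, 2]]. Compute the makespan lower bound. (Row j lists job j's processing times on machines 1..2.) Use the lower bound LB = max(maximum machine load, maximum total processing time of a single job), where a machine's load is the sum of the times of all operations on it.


Machine loads:
  Machine 1: 10 + 1 + 5 = 16
  Machine 2: 4 + 8 + 2 = 14
Max machine load = 16
Job totals:
  Job 1: 14
  Job 2: 9
  Job 3: 7
Max job total = 14
Lower bound = max(16, 14) = 16

16


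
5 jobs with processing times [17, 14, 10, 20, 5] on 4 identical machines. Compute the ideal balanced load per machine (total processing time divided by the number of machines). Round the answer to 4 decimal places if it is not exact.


Total processing time = 17 + 14 + 10 + 20 + 5 = 66
Number of machines = 4
Ideal balanced load = 66 / 4 = 16.5

16.5


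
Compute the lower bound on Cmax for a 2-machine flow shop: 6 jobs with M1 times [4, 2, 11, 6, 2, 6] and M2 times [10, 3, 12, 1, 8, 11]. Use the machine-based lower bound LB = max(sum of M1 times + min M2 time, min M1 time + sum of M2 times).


LB1 = sum(M1 times) + min(M2 times) = 31 + 1 = 32
LB2 = min(M1 times) + sum(M2 times) = 2 + 45 = 47
Lower bound = max(LB1, LB2) = max(32, 47) = 47

47


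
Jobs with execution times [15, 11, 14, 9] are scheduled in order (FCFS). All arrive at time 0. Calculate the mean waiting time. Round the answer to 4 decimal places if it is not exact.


FCFS order (as given): [15, 11, 14, 9]
Waiting times:
  Job 1: wait = 0
  Job 2: wait = 15
  Job 3: wait = 26
  Job 4: wait = 40
Sum of waiting times = 81
Average waiting time = 81/4 = 20.25

20.25


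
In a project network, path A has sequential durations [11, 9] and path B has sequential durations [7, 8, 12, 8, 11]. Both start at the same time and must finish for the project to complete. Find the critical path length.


Path A total = 11 + 9 = 20
Path B total = 7 + 8 + 12 + 8 + 11 = 46
Critical path = longest path = max(20, 46) = 46

46


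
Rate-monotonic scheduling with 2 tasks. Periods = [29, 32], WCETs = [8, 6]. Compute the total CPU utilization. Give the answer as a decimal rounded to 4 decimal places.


Compute individual utilizations (exact fractions):
  Task 1: C/T = 8/29 (approx. 0.2759)
  Task 2: C/T = 6/32 = 3/16 (approx. 0.1875)
Total utilization U = 8/29 + 3/16 = 215/464
Rounded to 4 decimal places: U = 0.4634
RM (Liu & Layland) bound for 2 tasks = 0.828427; compare with U = 215/464 (approx. 0.463362)
U <= bound, so schedulable by RM sufficient condition.

0.4634


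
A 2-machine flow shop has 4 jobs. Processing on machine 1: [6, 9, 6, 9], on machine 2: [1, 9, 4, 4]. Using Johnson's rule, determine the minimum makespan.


Apply Johnson's rule:
  Group 1 (a <= b): [(2, 9, 9)]
  Group 2 (a > b): [(3, 6, 4), (4, 9, 4), (1, 6, 1)]
Optimal job order: [2, 3, 4, 1]
Schedule:
  Job 2: M1 done at 9, M2 done at 18
  Job 3: M1 done at 15, M2 done at 22
  Job 4: M1 done at 24, M2 done at 28
  Job 1: M1 done at 30, M2 done at 31
Makespan = 31

31


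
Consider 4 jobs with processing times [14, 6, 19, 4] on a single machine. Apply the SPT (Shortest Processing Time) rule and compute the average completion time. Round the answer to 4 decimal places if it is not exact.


Sort jobs by processing time (SPT order): [4, 6, 14, 19]
Compute completion times sequentially:
  Job 1: processing = 4, completes at 4
  Job 2: processing = 6, completes at 10
  Job 3: processing = 14, completes at 24
  Job 4: processing = 19, completes at 43
Sum of completion times = 81
Average completion time = 81/4 = 20.25

20.25


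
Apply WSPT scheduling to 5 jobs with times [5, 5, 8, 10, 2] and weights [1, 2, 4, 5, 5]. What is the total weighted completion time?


Compute p/w ratios and sort ascending (WSPT): [(2, 5), (8, 4), (10, 5), (5, 2), (5, 1)]
Compute weighted completion times:
  Job (p=2,w=5): C=2, w*C=5*2=10
  Job (p=8,w=4): C=10, w*C=4*10=40
  Job (p=10,w=5): C=20, w*C=5*20=100
  Job (p=5,w=2): C=25, w*C=2*25=50
  Job (p=5,w=1): C=30, w*C=1*30=30
Total weighted completion time = 230

230


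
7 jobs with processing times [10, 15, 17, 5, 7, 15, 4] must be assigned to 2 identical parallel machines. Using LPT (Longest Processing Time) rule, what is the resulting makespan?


Sort jobs in decreasing order (LPT): [17, 15, 15, 10, 7, 5, 4]
Assign each job to the least loaded machine:
  Machine 1: jobs [17, 10, 7, 4], load = 38
  Machine 2: jobs [15, 15, 5], load = 35
Makespan = max load = 38

38


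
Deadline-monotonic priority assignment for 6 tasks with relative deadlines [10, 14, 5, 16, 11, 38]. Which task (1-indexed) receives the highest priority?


Sort tasks by relative deadline (ascending):
  Task 3: deadline = 5
  Task 1: deadline = 10
  Task 5: deadline = 11
  Task 2: deadline = 14
  Task 4: deadline = 16
  Task 6: deadline = 38
Priority order (highest first): [3, 1, 5, 2, 4, 6]
Highest priority task = 3

3


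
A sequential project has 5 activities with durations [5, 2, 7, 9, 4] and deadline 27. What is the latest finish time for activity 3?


LF(activity 3) = deadline - sum of successor durations
Successors: activities 4 through 5 with durations [9, 4]
Sum of successor durations = 13
LF = 27 - 13 = 14

14


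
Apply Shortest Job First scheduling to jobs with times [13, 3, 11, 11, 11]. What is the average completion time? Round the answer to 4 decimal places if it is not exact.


SJF order (ascending): [3, 11, 11, 11, 13]
Completion times:
  Job 1: burst=3, C=3
  Job 2: burst=11, C=14
  Job 3: burst=11, C=25
  Job 4: burst=11, C=36
  Job 5: burst=13, C=49
Average completion = 127/5 = 25.4

25.4


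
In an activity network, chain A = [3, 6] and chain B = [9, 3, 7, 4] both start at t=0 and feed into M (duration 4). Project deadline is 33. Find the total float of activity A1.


Forward pass: ES(A1) = sum of predecessors on chain A = 0
EF = ES + duration = 0 + 3 = 3
Backward pass: LF(M) = deadline = 33; LS(M) = 33 - 4 = 29
LF(A1) = LS(M) - sum(successors on chain A) = 29 - 6 = 23
LS = LF - duration = 23 - 3 = 20
Total float = LS - ES = 20 - 0 = 20

20


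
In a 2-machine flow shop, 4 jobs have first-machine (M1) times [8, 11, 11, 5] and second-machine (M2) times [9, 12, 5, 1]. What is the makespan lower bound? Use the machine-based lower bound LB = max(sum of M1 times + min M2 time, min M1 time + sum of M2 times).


LB1 = sum(M1 times) + min(M2 times) = 35 + 1 = 36
LB2 = min(M1 times) + sum(M2 times) = 5 + 27 = 32
Lower bound = max(LB1, LB2) = max(36, 32) = 36

36


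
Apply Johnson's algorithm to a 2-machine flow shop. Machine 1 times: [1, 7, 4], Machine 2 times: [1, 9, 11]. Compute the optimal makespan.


Apply Johnson's rule:
  Group 1 (a <= b): [(1, 1, 1), (3, 4, 11), (2, 7, 9)]
  Group 2 (a > b): []
Optimal job order: [1, 3, 2]
Schedule:
  Job 1: M1 done at 1, M2 done at 2
  Job 3: M1 done at 5, M2 done at 16
  Job 2: M1 done at 12, M2 done at 25
Makespan = 25

25


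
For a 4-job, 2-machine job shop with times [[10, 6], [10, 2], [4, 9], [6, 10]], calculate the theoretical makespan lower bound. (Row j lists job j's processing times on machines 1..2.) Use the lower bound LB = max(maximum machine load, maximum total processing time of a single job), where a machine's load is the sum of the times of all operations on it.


Machine loads:
  Machine 1: 10 + 10 + 4 + 6 = 30
  Machine 2: 6 + 2 + 9 + 10 = 27
Max machine load = 30
Job totals:
  Job 1: 16
  Job 2: 12
  Job 3: 13
  Job 4: 16
Max job total = 16
Lower bound = max(30, 16) = 30

30


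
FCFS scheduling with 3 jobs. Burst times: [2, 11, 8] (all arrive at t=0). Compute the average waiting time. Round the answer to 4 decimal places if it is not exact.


FCFS order (as given): [2, 11, 8]
Waiting times:
  Job 1: wait = 0
  Job 2: wait = 2
  Job 3: wait = 13
Sum of waiting times = 15
Average waiting time = 15/3 = 5.0

5.0


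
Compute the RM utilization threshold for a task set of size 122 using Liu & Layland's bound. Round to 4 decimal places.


Compute 2^(1/122) = 1.0056977048
Subtract 1: 1.0056977048 - 1 = 0.0056977048
Multiply by n: 122 * 0.0056977048 = 0.6951199856
Round to 4 dp: 0.6951

0.6951


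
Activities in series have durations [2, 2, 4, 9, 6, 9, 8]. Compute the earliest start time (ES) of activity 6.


Activity 6 starts after activities 1 through 5 complete.
Predecessor durations: [2, 2, 4, 9, 6]
ES = 2 + 2 + 4 + 9 + 6 = 23

23


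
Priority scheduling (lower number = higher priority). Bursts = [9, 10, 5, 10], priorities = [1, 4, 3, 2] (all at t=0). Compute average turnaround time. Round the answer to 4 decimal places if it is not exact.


Sort by priority (ascending = highest first):
Order: [(1, 9), (2, 10), (3, 5), (4, 10)]
Completion times:
  Priority 1, burst=9, C=9
  Priority 2, burst=10, C=19
  Priority 3, burst=5, C=24
  Priority 4, burst=10, C=34
Average turnaround = 86/4 = 21.5

21.5


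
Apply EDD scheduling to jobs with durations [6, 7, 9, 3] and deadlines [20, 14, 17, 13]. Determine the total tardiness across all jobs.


Sort by due date (EDD order): [(3, 13), (7, 14), (9, 17), (6, 20)]
Compute completion times and tardiness:
  Job 1: p=3, d=13, C=3, tardiness=max(0,3-13)=0
  Job 2: p=7, d=14, C=10, tardiness=max(0,10-14)=0
  Job 3: p=9, d=17, C=19, tardiness=max(0,19-17)=2
  Job 4: p=6, d=20, C=25, tardiness=max(0,25-20)=5
Total tardiness = 7

7


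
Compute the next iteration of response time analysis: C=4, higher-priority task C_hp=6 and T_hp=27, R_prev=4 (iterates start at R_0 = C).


R_next = C + ceil(R_prev / T_hp) * C_hp
ceil(4 / 27) = ceil(0.1481) = 1
Interference = 1 * 6 = 6
R_next = 4 + 6 = 10

10


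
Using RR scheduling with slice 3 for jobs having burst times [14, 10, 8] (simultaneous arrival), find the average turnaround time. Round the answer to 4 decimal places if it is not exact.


Time quantum = 3
Execution trace:
  J1 runs 3 units, time = 3
  J2 runs 3 units, time = 6
  J3 runs 3 units, time = 9
  J1 runs 3 units, time = 12
  J2 runs 3 units, time = 15
  J3 runs 3 units, time = 18
  J1 runs 3 units, time = 21
  J2 runs 3 units, time = 24
  J3 runs 2 units, time = 26
  J1 runs 3 units, time = 29
  J2 runs 1 units, time = 30
  J1 runs 2 units, time = 32
Finish times: [32, 30, 26]
Average turnaround = 88/3 = 29.3333

29.3333


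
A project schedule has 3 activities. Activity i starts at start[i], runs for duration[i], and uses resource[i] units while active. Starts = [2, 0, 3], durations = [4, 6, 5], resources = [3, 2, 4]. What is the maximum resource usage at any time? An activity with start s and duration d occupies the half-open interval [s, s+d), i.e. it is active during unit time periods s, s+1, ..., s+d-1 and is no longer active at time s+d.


Each activity i is active on [start_i, start_i + duration_i).
Compute total resource usage per time slot:
  t=0: active resources = [2], total = 2
  t=1: active resources = [2], total = 2
  t=2: active resources = [3, 2], total = 5
  t=3: active resources = [3, 2, 4], total = 9
  t=4: active resources = [3, 2, 4], total = 9
  t=5: active resources = [3, 2, 4], total = 9
  t=6: active resources = [4], total = 4
  t=7: active resources = [4], total = 4
Peak resource demand = 9

9


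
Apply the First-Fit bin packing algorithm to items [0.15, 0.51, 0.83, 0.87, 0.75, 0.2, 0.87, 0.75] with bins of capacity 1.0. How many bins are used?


Place items sequentially using First-Fit:
  Item 0.15 -> new Bin 1
  Item 0.51 -> Bin 1 (now 0.66)
  Item 0.83 -> new Bin 2
  Item 0.87 -> new Bin 3
  Item 0.75 -> new Bin 4
  Item 0.2 -> Bin 1 (now 0.86)
  Item 0.87 -> new Bin 5
  Item 0.75 -> new Bin 6
Total bins used = 6

6


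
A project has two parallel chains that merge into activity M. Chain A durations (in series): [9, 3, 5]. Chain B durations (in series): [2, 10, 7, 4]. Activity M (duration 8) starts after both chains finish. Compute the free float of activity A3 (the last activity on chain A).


ES(A3) = sum of predecessors on chain A = 12
EF(A3) = ES + duration = 12 + 5 = 17
Successor of A3 is M. ES(M) = max(sum(A), sum(B)) = max(17, 23) = 23
Free float = ES(successor) - EF(current) = 23 - 17 = 6

6


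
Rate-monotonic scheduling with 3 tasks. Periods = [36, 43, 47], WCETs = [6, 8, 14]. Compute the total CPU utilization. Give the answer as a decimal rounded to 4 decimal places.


Compute individual utilizations (exact fractions):
  Task 1: C/T = 6/36 = 1/6 (approx. 0.1667)
  Task 2: C/T = 8/43 (approx. 0.186)
  Task 3: C/T = 14/47 (approx. 0.2979)
Total utilization U = 1/6 + 8/43 + 14/47 = 7889/12126
Rounded to 4 decimal places: U = 0.6506
RM (Liu & Layland) bound for 3 tasks = 0.779763; compare with U = 7889/12126 (approx. 0.650586)
U <= bound, so schedulable by RM sufficient condition.

0.6506


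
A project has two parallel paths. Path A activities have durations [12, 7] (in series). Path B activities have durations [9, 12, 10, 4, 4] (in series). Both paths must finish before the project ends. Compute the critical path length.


Path A total = 12 + 7 = 19
Path B total = 9 + 12 + 10 + 4 + 4 = 39
Critical path = longest path = max(19, 39) = 39

39


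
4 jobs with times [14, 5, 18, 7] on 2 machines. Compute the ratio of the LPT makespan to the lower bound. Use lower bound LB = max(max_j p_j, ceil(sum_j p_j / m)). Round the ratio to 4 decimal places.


LPT order: [18, 14, 7, 5]
Machine loads after assignment: [23, 21]
LPT makespan = 23
Lower bound = max(max_job, ceil(total/2)) = max(18, 22) = 22
Ratio = 23 / 22 = 1.0455

1.0455


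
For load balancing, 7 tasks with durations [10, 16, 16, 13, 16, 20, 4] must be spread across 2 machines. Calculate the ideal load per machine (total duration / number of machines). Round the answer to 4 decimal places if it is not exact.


Total processing time = 10 + 16 + 16 + 13 + 16 + 20 + 4 = 95
Number of machines = 2
Ideal balanced load = 95 / 2 = 47.5

47.5


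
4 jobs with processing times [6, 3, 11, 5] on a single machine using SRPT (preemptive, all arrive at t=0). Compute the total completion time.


Since all jobs arrive at t=0, SRPT equals SPT ordering.
SPT order: [3, 5, 6, 11]
Completion times:
  Job 1: p=3, C=3
  Job 2: p=5, C=8
  Job 3: p=6, C=14
  Job 4: p=11, C=25
Total completion time = 3 + 8 + 14 + 25 = 50

50


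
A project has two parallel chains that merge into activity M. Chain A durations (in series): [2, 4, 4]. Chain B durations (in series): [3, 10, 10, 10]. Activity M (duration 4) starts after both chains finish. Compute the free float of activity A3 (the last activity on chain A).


ES(A3) = sum of predecessors on chain A = 6
EF(A3) = ES + duration = 6 + 4 = 10
Successor of A3 is M. ES(M) = max(sum(A), sum(B)) = max(10, 33) = 33
Free float = ES(successor) - EF(current) = 33 - 10 = 23

23


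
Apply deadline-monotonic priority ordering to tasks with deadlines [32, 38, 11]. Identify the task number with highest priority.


Sort tasks by relative deadline (ascending):
  Task 3: deadline = 11
  Task 1: deadline = 32
  Task 2: deadline = 38
Priority order (highest first): [3, 1, 2]
Highest priority task = 3

3


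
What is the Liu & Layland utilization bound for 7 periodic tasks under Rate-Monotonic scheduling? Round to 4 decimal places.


Compute 2^(1/7) = 1.1040895137
Subtract 1: 1.1040895137 - 1 = 0.1040895137
Multiply by n: 7 * 0.1040895137 = 0.7286265959
Round to 4 dp: 0.7286

0.7286


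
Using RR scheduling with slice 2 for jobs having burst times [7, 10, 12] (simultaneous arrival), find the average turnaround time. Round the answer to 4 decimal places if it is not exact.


Time quantum = 2
Execution trace:
  J1 runs 2 units, time = 2
  J2 runs 2 units, time = 4
  J3 runs 2 units, time = 6
  J1 runs 2 units, time = 8
  J2 runs 2 units, time = 10
  J3 runs 2 units, time = 12
  J1 runs 2 units, time = 14
  J2 runs 2 units, time = 16
  J3 runs 2 units, time = 18
  J1 runs 1 units, time = 19
  J2 runs 2 units, time = 21
  J3 runs 2 units, time = 23
  J2 runs 2 units, time = 25
  J3 runs 2 units, time = 27
  J3 runs 2 units, time = 29
Finish times: [19, 25, 29]
Average turnaround = 73/3 = 24.3333

24.3333


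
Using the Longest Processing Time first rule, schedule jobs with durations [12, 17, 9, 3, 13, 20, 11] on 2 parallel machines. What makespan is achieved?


Sort jobs in decreasing order (LPT): [20, 17, 13, 12, 11, 9, 3]
Assign each job to the least loaded machine:
  Machine 1: jobs [20, 12, 9, 3], load = 44
  Machine 2: jobs [17, 13, 11], load = 41
Makespan = max load = 44

44


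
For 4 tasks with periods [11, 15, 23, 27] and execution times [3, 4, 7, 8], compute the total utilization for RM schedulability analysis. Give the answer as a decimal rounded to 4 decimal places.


Compute individual utilizations (exact fractions):
  Task 1: C/T = 3/11 (approx. 0.2727)
  Task 2: C/T = 4/15 (approx. 0.2667)
  Task 3: C/T = 7/23 (approx. 0.3043)
  Task 4: C/T = 8/27 (approx. 0.2963)
Total utilization U = 3/11 + 4/15 + 7/23 + 8/27 = 38938/34155
Rounded to 4 decimal places: U = 1.1400
RM (Liu & Layland) bound for 4 tasks = 0.756828; compare with U = 38938/34155 (approx. 1.140038)
U > 1, so the task set is not schedulable (processor overloaded).

1.1400


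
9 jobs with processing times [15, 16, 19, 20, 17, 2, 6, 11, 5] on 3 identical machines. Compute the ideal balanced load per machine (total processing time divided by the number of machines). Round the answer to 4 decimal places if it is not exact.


Total processing time = 15 + 16 + 19 + 20 + 17 + 2 + 6 + 11 + 5 = 111
Number of machines = 3
Ideal balanced load = 111 / 3 = 37.0

37.0


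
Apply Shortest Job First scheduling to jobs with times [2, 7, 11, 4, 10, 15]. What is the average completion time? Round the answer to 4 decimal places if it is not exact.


SJF order (ascending): [2, 4, 7, 10, 11, 15]
Completion times:
  Job 1: burst=2, C=2
  Job 2: burst=4, C=6
  Job 3: burst=7, C=13
  Job 4: burst=10, C=23
  Job 5: burst=11, C=34
  Job 6: burst=15, C=49
Average completion = 127/6 = 21.1667

21.1667


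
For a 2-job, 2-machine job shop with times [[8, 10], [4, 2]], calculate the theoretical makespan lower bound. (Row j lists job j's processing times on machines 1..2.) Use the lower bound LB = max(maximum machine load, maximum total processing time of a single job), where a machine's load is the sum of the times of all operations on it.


Machine loads:
  Machine 1: 8 + 4 = 12
  Machine 2: 10 + 2 = 12
Max machine load = 12
Job totals:
  Job 1: 18
  Job 2: 6
Max job total = 18
Lower bound = max(12, 18) = 18

18


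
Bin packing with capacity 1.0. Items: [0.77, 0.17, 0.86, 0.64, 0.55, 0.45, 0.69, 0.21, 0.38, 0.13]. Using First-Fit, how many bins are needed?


Place items sequentially using First-Fit:
  Item 0.77 -> new Bin 1
  Item 0.17 -> Bin 1 (now 0.94)
  Item 0.86 -> new Bin 2
  Item 0.64 -> new Bin 3
  Item 0.55 -> new Bin 4
  Item 0.45 -> Bin 4 (now 1.0)
  Item 0.69 -> new Bin 5
  Item 0.21 -> Bin 3 (now 0.85)
  Item 0.38 -> new Bin 6
  Item 0.13 -> Bin 2 (now 0.99)
Total bins used = 6

6


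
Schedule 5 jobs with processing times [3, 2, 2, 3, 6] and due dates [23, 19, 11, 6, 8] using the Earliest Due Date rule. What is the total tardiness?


Sort by due date (EDD order): [(3, 6), (6, 8), (2, 11), (2, 19), (3, 23)]
Compute completion times and tardiness:
  Job 1: p=3, d=6, C=3, tardiness=max(0,3-6)=0
  Job 2: p=6, d=8, C=9, tardiness=max(0,9-8)=1
  Job 3: p=2, d=11, C=11, tardiness=max(0,11-11)=0
  Job 4: p=2, d=19, C=13, tardiness=max(0,13-19)=0
  Job 5: p=3, d=23, C=16, tardiness=max(0,16-23)=0
Total tardiness = 1

1


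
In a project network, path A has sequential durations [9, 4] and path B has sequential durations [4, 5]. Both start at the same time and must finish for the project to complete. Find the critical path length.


Path A total = 9 + 4 = 13
Path B total = 4 + 5 = 9
Critical path = longest path = max(13, 9) = 13

13


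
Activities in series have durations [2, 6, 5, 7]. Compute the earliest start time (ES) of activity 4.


Activity 4 starts after activities 1 through 3 complete.
Predecessor durations: [2, 6, 5]
ES = 2 + 6 + 5 = 13

13


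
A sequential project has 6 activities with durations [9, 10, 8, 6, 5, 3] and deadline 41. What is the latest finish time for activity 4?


LF(activity 4) = deadline - sum of successor durations
Successors: activities 5 through 6 with durations [5, 3]
Sum of successor durations = 8
LF = 41 - 8 = 33

33


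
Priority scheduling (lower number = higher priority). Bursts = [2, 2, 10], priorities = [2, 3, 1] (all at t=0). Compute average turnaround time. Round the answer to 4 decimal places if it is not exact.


Sort by priority (ascending = highest first):
Order: [(1, 10), (2, 2), (3, 2)]
Completion times:
  Priority 1, burst=10, C=10
  Priority 2, burst=2, C=12
  Priority 3, burst=2, C=14
Average turnaround = 36/3 = 12.0

12.0


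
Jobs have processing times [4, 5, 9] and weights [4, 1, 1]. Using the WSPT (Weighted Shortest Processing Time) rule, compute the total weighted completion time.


Compute p/w ratios and sort ascending (WSPT): [(4, 4), (5, 1), (9, 1)]
Compute weighted completion times:
  Job (p=4,w=4): C=4, w*C=4*4=16
  Job (p=5,w=1): C=9, w*C=1*9=9
  Job (p=9,w=1): C=18, w*C=1*18=18
Total weighted completion time = 43

43


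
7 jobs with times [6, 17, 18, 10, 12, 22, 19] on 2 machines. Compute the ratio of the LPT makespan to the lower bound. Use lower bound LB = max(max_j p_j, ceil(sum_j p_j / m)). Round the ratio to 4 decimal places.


LPT order: [22, 19, 18, 17, 12, 10, 6]
Machine loads after assignment: [55, 49]
LPT makespan = 55
Lower bound = max(max_job, ceil(total/2)) = max(22, 52) = 52
Ratio = 55 / 52 = 1.0577

1.0577


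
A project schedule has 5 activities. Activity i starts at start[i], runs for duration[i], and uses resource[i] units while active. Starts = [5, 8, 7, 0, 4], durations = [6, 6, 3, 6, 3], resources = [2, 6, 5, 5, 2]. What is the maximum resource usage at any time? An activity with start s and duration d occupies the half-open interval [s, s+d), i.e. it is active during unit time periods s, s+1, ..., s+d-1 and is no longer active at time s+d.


Each activity i is active on [start_i, start_i + duration_i).
Compute total resource usage per time slot:
  t=0: active resources = [5], total = 5
  t=1: active resources = [5], total = 5
  t=2: active resources = [5], total = 5
  t=3: active resources = [5], total = 5
  t=4: active resources = [5, 2], total = 7
  t=5: active resources = [2, 5, 2], total = 9
  t=6: active resources = [2, 2], total = 4
  t=7: active resources = [2, 5], total = 7
  t=8: active resources = [2, 6, 5], total = 13
  t=9: active resources = [2, 6, 5], total = 13
  t=10: active resources = [2, 6], total = 8
  t=11: active resources = [6], total = 6
  t=12: active resources = [6], total = 6
  t=13: active resources = [6], total = 6
Peak resource demand = 13

13


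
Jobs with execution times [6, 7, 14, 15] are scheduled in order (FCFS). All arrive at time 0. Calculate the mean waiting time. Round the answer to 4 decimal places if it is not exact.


FCFS order (as given): [6, 7, 14, 15]
Waiting times:
  Job 1: wait = 0
  Job 2: wait = 6
  Job 3: wait = 13
  Job 4: wait = 27
Sum of waiting times = 46
Average waiting time = 46/4 = 11.5

11.5


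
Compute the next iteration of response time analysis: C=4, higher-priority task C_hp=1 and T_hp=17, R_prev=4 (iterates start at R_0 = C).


R_next = C + ceil(R_prev / T_hp) * C_hp
ceil(4 / 17) = ceil(0.2353) = 1
Interference = 1 * 1 = 1
R_next = 4 + 1 = 5

5


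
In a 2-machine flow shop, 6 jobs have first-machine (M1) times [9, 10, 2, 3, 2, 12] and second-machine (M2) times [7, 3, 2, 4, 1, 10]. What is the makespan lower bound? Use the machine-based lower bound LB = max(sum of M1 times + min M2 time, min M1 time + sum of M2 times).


LB1 = sum(M1 times) + min(M2 times) = 38 + 1 = 39
LB2 = min(M1 times) + sum(M2 times) = 2 + 27 = 29
Lower bound = max(LB1, LB2) = max(39, 29) = 39

39


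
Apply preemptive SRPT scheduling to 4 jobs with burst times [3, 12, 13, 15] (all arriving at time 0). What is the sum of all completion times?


Since all jobs arrive at t=0, SRPT equals SPT ordering.
SPT order: [3, 12, 13, 15]
Completion times:
  Job 1: p=3, C=3
  Job 2: p=12, C=15
  Job 3: p=13, C=28
  Job 4: p=15, C=43
Total completion time = 3 + 15 + 28 + 43 = 89

89


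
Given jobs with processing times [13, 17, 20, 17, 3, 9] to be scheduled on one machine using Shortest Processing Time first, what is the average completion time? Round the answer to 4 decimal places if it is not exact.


Sort jobs by processing time (SPT order): [3, 9, 13, 17, 17, 20]
Compute completion times sequentially:
  Job 1: processing = 3, completes at 3
  Job 2: processing = 9, completes at 12
  Job 3: processing = 13, completes at 25
  Job 4: processing = 17, completes at 42
  Job 5: processing = 17, completes at 59
  Job 6: processing = 20, completes at 79
Sum of completion times = 220
Average completion time = 220/6 = 36.6667

36.6667


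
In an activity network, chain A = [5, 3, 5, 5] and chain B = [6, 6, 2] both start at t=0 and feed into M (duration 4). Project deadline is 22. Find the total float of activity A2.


Forward pass: ES(A2) = sum of predecessors on chain A = 5
EF = ES + duration = 5 + 3 = 8
Backward pass: LF(M) = deadline = 22; LS(M) = 22 - 4 = 18
LF(A2) = LS(M) - sum(successors on chain A) = 18 - 10 = 8
LS = LF - duration = 8 - 3 = 5
Total float = LS - ES = 5 - 5 = 0

0


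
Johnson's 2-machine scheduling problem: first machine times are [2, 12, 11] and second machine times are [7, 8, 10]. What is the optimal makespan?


Apply Johnson's rule:
  Group 1 (a <= b): [(1, 2, 7)]
  Group 2 (a > b): [(3, 11, 10), (2, 12, 8)]
Optimal job order: [1, 3, 2]
Schedule:
  Job 1: M1 done at 2, M2 done at 9
  Job 3: M1 done at 13, M2 done at 23
  Job 2: M1 done at 25, M2 done at 33
Makespan = 33

33


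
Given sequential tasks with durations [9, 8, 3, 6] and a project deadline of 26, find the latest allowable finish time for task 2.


LF(activity 2) = deadline - sum of successor durations
Successors: activities 3 through 4 with durations [3, 6]
Sum of successor durations = 9
LF = 26 - 9 = 17

17


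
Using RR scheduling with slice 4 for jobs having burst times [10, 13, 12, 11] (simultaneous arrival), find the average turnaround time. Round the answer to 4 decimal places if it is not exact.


Time quantum = 4
Execution trace:
  J1 runs 4 units, time = 4
  J2 runs 4 units, time = 8
  J3 runs 4 units, time = 12
  J4 runs 4 units, time = 16
  J1 runs 4 units, time = 20
  J2 runs 4 units, time = 24
  J3 runs 4 units, time = 28
  J4 runs 4 units, time = 32
  J1 runs 2 units, time = 34
  J2 runs 4 units, time = 38
  J3 runs 4 units, time = 42
  J4 runs 3 units, time = 45
  J2 runs 1 units, time = 46
Finish times: [34, 46, 42, 45]
Average turnaround = 167/4 = 41.75

41.75


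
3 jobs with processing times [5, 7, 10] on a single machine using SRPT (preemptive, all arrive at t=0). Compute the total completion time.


Since all jobs arrive at t=0, SRPT equals SPT ordering.
SPT order: [5, 7, 10]
Completion times:
  Job 1: p=5, C=5
  Job 2: p=7, C=12
  Job 3: p=10, C=22
Total completion time = 5 + 12 + 22 = 39

39


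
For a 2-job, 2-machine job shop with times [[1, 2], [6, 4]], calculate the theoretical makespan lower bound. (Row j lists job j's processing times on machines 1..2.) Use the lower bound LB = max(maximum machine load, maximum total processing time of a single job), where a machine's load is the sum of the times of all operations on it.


Machine loads:
  Machine 1: 1 + 6 = 7
  Machine 2: 2 + 4 = 6
Max machine load = 7
Job totals:
  Job 1: 3
  Job 2: 10
Max job total = 10
Lower bound = max(7, 10) = 10

10


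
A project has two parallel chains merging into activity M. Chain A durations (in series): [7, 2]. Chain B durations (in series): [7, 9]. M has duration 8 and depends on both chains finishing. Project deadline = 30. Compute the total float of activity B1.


Forward pass: ES(B1) = sum of predecessors on chain B = 0
EF = ES + duration = 0 + 7 = 7
Backward pass: LF(M) = deadline = 30; LS(M) = 30 - 8 = 22
LF(B1) = LS(M) - sum(successors on chain B) = 22 - 9 = 13
LS = LF - duration = 13 - 7 = 6
Total float = LS - ES = 6 - 0 = 6

6


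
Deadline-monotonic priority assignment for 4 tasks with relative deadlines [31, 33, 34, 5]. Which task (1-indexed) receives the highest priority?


Sort tasks by relative deadline (ascending):
  Task 4: deadline = 5
  Task 1: deadline = 31
  Task 2: deadline = 33
  Task 3: deadline = 34
Priority order (highest first): [4, 1, 2, 3]
Highest priority task = 4

4
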